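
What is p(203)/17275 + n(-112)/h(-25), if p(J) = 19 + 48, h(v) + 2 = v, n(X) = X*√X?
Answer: 67/17275 + 448*I*√7/27 ≈ 0.0038784 + 43.9*I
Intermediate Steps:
n(X) = X^(3/2)
h(v) = -2 + v
p(J) = 67
p(203)/17275 + n(-112)/h(-25) = 67/17275 + (-112)^(3/2)/(-2 - 25) = 67*(1/17275) - 448*I*√7/(-27) = 67/17275 - 448*I*√7*(-1/27) = 67/17275 + 448*I*√7/27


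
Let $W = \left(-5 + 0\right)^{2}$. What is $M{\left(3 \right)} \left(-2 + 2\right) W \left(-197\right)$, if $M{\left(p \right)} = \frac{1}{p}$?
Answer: $0$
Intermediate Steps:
$W = 25$ ($W = \left(-5\right)^{2} = 25$)
$M{\left(3 \right)} \left(-2 + 2\right) W \left(-197\right) = \frac{-2 + 2}{3} \cdot 25 \left(-197\right) = \frac{1}{3} \cdot 0 \cdot 25 \left(-197\right) = 0 \cdot 25 \left(-197\right) = 0 \left(-197\right) = 0$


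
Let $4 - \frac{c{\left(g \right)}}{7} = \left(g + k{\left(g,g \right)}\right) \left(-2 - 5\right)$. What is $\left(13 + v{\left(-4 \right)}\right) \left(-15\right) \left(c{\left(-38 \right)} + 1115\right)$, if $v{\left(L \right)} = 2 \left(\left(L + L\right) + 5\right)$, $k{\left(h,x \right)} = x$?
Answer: $271005$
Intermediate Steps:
$v{\left(L \right)} = 10 + 4 L$ ($v{\left(L \right)} = 2 \left(2 L + 5\right) = 2 \left(5 + 2 L\right) = 10 + 4 L$)
$c{\left(g \right)} = 28 + 98 g$ ($c{\left(g \right)} = 28 - 7 \left(g + g\right) \left(-2 - 5\right) = 28 - 7 \cdot 2 g \left(-7\right) = 28 - 7 \left(- 14 g\right) = 28 + 98 g$)
$\left(13 + v{\left(-4 \right)}\right) \left(-15\right) \left(c{\left(-38 \right)} + 1115\right) = \left(13 + \left(10 + 4 \left(-4\right)\right)\right) \left(-15\right) \left(\left(28 + 98 \left(-38\right)\right) + 1115\right) = \left(13 + \left(10 - 16\right)\right) \left(-15\right) \left(\left(28 - 3724\right) + 1115\right) = \left(13 - 6\right) \left(-15\right) \left(-3696 + 1115\right) = 7 \left(-15\right) \left(-2581\right) = \left(-105\right) \left(-2581\right) = 271005$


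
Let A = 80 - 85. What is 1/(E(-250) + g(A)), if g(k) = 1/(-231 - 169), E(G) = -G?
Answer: 400/99999 ≈ 0.0040000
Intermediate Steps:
A = -5
g(k) = -1/400 (g(k) = 1/(-400) = -1/400)
1/(E(-250) + g(A)) = 1/(-1*(-250) - 1/400) = 1/(250 - 1/400) = 1/(99999/400) = 400/99999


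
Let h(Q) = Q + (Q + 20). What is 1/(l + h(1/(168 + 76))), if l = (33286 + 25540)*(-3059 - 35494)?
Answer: -122/276686088475 ≈ -4.4093e-10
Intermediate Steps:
h(Q) = 20 + 2*Q (h(Q) = Q + (20 + Q) = 20 + 2*Q)
l = -2267918778 (l = 58826*(-38553) = -2267918778)
1/(l + h(1/(168 + 76))) = 1/(-2267918778 + (20 + 2/(168 + 76))) = 1/(-2267918778 + (20 + 2/244)) = 1/(-2267918778 + (20 + 2*(1/244))) = 1/(-2267918778 + (20 + 1/122)) = 1/(-2267918778 + 2441/122) = 1/(-276686088475/122) = -122/276686088475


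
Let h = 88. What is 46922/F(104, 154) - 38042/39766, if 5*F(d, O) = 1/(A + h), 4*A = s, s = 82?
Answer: 506125424334/19883 ≈ 2.5455e+7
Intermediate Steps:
A = 41/2 (A = (¼)*82 = 41/2 ≈ 20.500)
F(d, O) = 2/1085 (F(d, O) = 1/(5*(41/2 + 88)) = 1/(5*(217/2)) = (⅕)*(2/217) = 2/1085)
46922/F(104, 154) - 38042/39766 = 46922/(2/1085) - 38042/39766 = 46922*(1085/2) - 38042*1/39766 = 25455185 - 19021/19883 = 506125424334/19883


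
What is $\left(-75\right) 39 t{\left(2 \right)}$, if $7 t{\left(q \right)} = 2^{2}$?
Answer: $- \frac{11700}{7} \approx -1671.4$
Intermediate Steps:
$t{\left(q \right)} = \frac{4}{7}$ ($t{\left(q \right)} = \frac{2^{2}}{7} = \frac{1}{7} \cdot 4 = \frac{4}{7}$)
$\left(-75\right) 39 t{\left(2 \right)} = \left(-75\right) 39 \cdot \frac{4}{7} = \left(-2925\right) \frac{4}{7} = - \frac{11700}{7}$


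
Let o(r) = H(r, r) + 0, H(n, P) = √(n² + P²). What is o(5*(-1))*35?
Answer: 175*√2 ≈ 247.49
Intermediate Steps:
H(n, P) = √(P² + n²)
o(r) = √2*√(r²) (o(r) = √(r² + r²) + 0 = √(2*r²) + 0 = √2*√(r²) + 0 = √2*√(r²))
o(5*(-1))*35 = (√2*√((5*(-1))²))*35 = (√2*√((-5)²))*35 = (√2*√25)*35 = (√2*5)*35 = (5*√2)*35 = 175*√2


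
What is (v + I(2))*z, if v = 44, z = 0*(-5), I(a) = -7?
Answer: 0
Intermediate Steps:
z = 0
(v + I(2))*z = (44 - 7)*0 = 37*0 = 0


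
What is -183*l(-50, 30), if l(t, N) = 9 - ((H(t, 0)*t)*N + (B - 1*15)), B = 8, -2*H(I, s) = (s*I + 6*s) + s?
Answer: -2928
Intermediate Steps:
H(I, s) = -7*s/2 - I*s/2 (H(I, s) = -((s*I + 6*s) + s)/2 = -((I*s + 6*s) + s)/2 = -((6*s + I*s) + s)/2 = -(7*s + I*s)/2 = -7*s/2 - I*s/2)
l(t, N) = 16 (l(t, N) = 9 - (((-½*0*(7 + t))*t)*N + (8 - 1*15)) = 9 - ((0*t)*N + (8 - 15)) = 9 - (0*N - 7) = 9 - (0 - 7) = 9 - 1*(-7) = 9 + 7 = 16)
-183*l(-50, 30) = -183*16 = -2928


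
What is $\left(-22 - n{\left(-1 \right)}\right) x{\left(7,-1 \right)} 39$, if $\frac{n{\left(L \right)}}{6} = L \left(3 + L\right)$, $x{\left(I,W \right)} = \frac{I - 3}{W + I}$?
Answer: $-260$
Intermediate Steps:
$x{\left(I,W \right)} = \frac{-3 + I}{I + W}$
$n{\left(L \right)} = 6 L \left(3 + L\right)$
$\left(-22 - n{\left(-1 \right)}\right) x{\left(7,-1 \right)} 39 = \left(-22 - 6 \left(-1\right) \left(3 - 1\right)\right) \frac{-3 + 7}{7 - 1} \cdot 39 = \left(-22 - 6 \left(-1\right) 2\right) \frac{1}{6} \cdot 4 \cdot 39 = \left(-22 - -12\right) \frac{1}{6} \cdot 4 \cdot 39 = \left(-22 + 12\right) \frac{2}{3} \cdot 39 = \left(-10\right) \frac{2}{3} \cdot 39 = \left(- \frac{20}{3}\right) 39 = -260$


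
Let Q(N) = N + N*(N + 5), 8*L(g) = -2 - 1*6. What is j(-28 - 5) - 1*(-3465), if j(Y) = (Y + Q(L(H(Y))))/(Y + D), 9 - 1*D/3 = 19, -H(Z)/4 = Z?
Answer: 218333/63 ≈ 3465.6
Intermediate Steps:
H(Z) = -4*Z
L(g) = -1 (L(g) = (-2 - 1*6)/8 = (-2 - 6)/8 = (⅛)*(-8) = -1)
D = -30 (D = 27 - 3*19 = 27 - 57 = -30)
Q(N) = N + N*(5 + N)
j(Y) = (-5 + Y)/(-30 + Y) (j(Y) = (Y - (6 - 1))/(Y - 30) = (Y - 1*5)/(-30 + Y) = (Y - 5)/(-30 + Y) = (-5 + Y)/(-30 + Y))
j(-28 - 5) - 1*(-3465) = (-5 + (-28 - 5))/(-30 + (-28 - 5)) - 1*(-3465) = (-5 - 33)/(-30 - 33) + 3465 = -38/(-63) + 3465 = -1/63*(-38) + 3465 = 38/63 + 3465 = 218333/63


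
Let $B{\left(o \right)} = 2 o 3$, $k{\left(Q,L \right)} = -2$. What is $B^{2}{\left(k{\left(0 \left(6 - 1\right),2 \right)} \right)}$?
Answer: $144$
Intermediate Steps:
$B{\left(o \right)} = 6 o$
$B^{2}{\left(k{\left(0 \left(6 - 1\right),2 \right)} \right)} = \left(6 \left(-2\right)\right)^{2} = \left(-12\right)^{2} = 144$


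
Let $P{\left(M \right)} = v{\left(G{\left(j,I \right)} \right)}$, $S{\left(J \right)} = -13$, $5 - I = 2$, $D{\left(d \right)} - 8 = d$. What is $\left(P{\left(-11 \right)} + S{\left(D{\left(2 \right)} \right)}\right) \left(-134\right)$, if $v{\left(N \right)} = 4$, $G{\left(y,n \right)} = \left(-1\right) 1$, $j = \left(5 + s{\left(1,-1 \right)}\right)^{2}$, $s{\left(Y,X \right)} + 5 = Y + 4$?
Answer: $1206$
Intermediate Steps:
$D{\left(d \right)} = 8 + d$
$I = 3$ ($I = 5 - 2 = 3$)
$s{\left(Y,X \right)} = -1 + Y$ ($s{\left(Y,X \right)} = -5 + \left(Y + 4\right) = -5 + \left(4 + Y\right) = -1 + Y$)
$j = 25$ ($j = \left(5 + \left(-1 + 1\right)\right)^{2} = \left(5 + 0\right)^{2} = 5^{2} = 25$)
$G{\left(y,n \right)} = -1$
$P{\left(M \right)} = 4$
$\left(P{\left(-11 \right)} + S{\left(D{\left(2 \right)} \right)}\right) \left(-134\right) = \left(4 - 13\right) \left(-134\right) = \left(-9\right) \left(-134\right) = 1206$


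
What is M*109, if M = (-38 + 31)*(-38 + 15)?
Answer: 17549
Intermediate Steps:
M = 161 (M = -7*(-23) = 161)
M*109 = 161*109 = 17549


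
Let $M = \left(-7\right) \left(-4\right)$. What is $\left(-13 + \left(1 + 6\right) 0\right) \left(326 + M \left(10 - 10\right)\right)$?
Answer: $-4238$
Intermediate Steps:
$M = 28$
$\left(-13 + \left(1 + 6\right) 0\right) \left(326 + M \left(10 - 10\right)\right) = \left(-13 + \left(1 + 6\right) 0\right) \left(326 + 28 \left(10 - 10\right)\right) = \left(-13 + 7 \cdot 0\right) \left(326 + 28 \cdot 0\right) = \left(-13 + 0\right) \left(326 + 0\right) = \left(-13\right) 326 = -4238$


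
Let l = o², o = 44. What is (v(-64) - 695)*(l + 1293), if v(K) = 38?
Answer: -2121453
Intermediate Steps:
l = 1936 (l = 44² = 1936)
(v(-64) - 695)*(l + 1293) = (38 - 695)*(1936 + 1293) = -657*3229 = -2121453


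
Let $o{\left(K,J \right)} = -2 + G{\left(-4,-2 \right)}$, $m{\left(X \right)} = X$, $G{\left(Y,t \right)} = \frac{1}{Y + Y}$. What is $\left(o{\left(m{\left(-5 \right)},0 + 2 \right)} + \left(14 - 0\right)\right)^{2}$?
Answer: $\frac{9025}{64} \approx 141.02$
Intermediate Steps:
$G{\left(Y,t \right)} = \frac{1}{2 Y}$
$o{\left(K,J \right)} = - \frac{17}{8}$ ($o{\left(K,J \right)} = -2 + \frac{1}{2 \left(-4\right)} = -2 + \frac{1}{2} \left(- \frac{1}{4}\right) = -2 - \frac{1}{8} = - \frac{17}{8}$)
$\left(o{\left(m{\left(-5 \right)},0 + 2 \right)} + \left(14 - 0\right)\right)^{2} = \left(- \frac{17}{8} + \left(14 - 0\right)\right)^{2} = \left(- \frac{17}{8} + \left(14 + 0\right)\right)^{2} = \left(- \frac{17}{8} + 14\right)^{2} = \left(\frac{95}{8}\right)^{2} = \frac{9025}{64}$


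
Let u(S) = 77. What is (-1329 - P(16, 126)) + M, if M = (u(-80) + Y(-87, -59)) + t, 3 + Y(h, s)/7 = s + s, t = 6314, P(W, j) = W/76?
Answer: 80081/19 ≈ 4214.8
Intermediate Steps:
P(W, j) = W/76 (P(W, j) = W*(1/76) = W/76)
Y(h, s) = -21 + 14*s (Y(h, s) = -21 + 7*(s + s) = -21 + 7*(2*s) = -21 + 14*s)
M = 5544 (M = (77 + (-21 + 14*(-59))) + 6314 = (77 + (-21 - 826)) + 6314 = (77 - 847) + 6314 = -770 + 6314 = 5544)
(-1329 - P(16, 126)) + M = (-1329 - 16/76) + 5544 = (-1329 - 1*4/19) + 5544 = (-1329 - 4/19) + 5544 = -25255/19 + 5544 = 80081/19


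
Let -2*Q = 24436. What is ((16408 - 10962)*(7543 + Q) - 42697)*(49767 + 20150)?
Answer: -1783075561999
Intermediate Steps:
Q = -12218 (Q = -½*24436 = -12218)
((16408 - 10962)*(7543 + Q) - 42697)*(49767 + 20150) = ((16408 - 10962)*(7543 - 12218) - 42697)*(49767 + 20150) = (5446*(-4675) - 42697)*69917 = (-25460050 - 42697)*69917 = -25502747*69917 = -1783075561999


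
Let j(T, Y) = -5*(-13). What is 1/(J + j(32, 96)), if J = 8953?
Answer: 1/9018 ≈ 0.00011089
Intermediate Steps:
j(T, Y) = 65
1/(J + j(32, 96)) = 1/(8953 + 65) = 1/9018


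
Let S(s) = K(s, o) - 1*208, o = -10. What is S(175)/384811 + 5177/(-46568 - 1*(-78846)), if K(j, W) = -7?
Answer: 1985226777/12420929458 ≈ 0.15983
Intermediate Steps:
S(s) = -215 (S(s) = -7 - 1*208 = -7 - 208 = -215)
S(175)/384811 + 5177/(-46568 - 1*(-78846)) = -215/384811 + 5177/(-46568 - 1*(-78846)) = -215*1/384811 + 5177/(-46568 + 78846) = -215/384811 + 5177/32278 = 1985226777/12420929458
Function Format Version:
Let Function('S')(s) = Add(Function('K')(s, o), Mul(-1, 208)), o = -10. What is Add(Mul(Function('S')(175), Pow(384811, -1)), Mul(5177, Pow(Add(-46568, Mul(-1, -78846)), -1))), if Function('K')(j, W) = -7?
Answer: Rational(1985226777, 12420929458) ≈ 0.15983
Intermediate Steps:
Function('S')(s) = -215 (Function('S')(s) = Add(-7, Mul(-1, 208)) = Add(-7, -208) = -215)
Add(Mul(Function('S')(175), Pow(384811, -1)), Mul(5177, Pow(Add(-46568, Mul(-1, -78846)), -1))) = Add(Mul(-215, Pow(384811, -1)), Mul(5177, Pow(Add(-46568, Mul(-1, -78846)), -1))) = Add(Mul(-215, Rational(1, 384811)), Mul(5177, Pow(Add(-46568, 78846), -1))) = Add(Rational(-215, 384811), Mul(5177, Pow(32278, -1))) = Add(Rational(-215, 384811), Mul(5177, Rational(1, 32278))) = Add(Rational(-215, 384811), Rational(5177, 32278)) = Rational(1985226777, 12420929458)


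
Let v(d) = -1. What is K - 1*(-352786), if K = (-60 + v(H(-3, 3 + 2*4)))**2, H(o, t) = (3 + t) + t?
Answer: 356507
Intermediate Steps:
H(o, t) = 3 + 2*t
K = 3721 (K = (-60 - 1)**2 = (-61)**2 = 3721)
K - 1*(-352786) = 3721 - 1*(-352786) = 3721 + 352786 = 356507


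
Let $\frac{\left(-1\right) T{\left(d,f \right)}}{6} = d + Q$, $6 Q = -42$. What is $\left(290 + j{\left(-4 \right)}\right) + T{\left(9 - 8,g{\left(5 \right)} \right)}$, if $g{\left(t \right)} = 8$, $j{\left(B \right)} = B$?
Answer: $322$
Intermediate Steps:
$Q = -7$ ($Q = \frac{1}{6} \left(-42\right) = -7$)
$T{\left(d,f \right)} = 42 - 6 d$ ($T{\left(d,f \right)} = - 6 \left(d - 7\right) = - 6 \left(-7 + d\right) = 42 - 6 d$)
$\left(290 + j{\left(-4 \right)}\right) + T{\left(9 - 8,g{\left(5 \right)} \right)} = \left(290 - 4\right) + \left(42 - 6 \left(9 - 8\right)\right) = 286 + \left(42 - 6\right) = 286 + 36 = 322$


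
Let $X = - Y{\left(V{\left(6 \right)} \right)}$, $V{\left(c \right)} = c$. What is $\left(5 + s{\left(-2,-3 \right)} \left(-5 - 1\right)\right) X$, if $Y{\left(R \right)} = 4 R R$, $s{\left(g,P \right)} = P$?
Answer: $-3312$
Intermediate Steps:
$Y{\left(R \right)} = 4 R^{2}$
$X = -144$ ($X = - 4 \cdot 6^{2} = - 4 \cdot 36 = \left(-1\right) 144 = -144$)
$\left(5 + s{\left(-2,-3 \right)} \left(-5 - 1\right)\right) X = \left(5 - 3 \left(-5 - 1\right)\right) \left(-144\right) = \left(5 - -18\right) \left(-144\right) = \left(5 + 18\right) \left(-144\right) = 23 \left(-144\right) = -3312$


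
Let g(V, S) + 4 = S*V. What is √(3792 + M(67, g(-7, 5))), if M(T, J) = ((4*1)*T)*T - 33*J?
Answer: √23035 ≈ 151.77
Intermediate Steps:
g(V, S) = -4 + S*V
M(T, J) = -33*J + 4*T² (M(T, J) = (4*T)*T - 33*J = 4*T² - 33*J = -33*J + 4*T²)
√(3792 + M(67, g(-7, 5))) = √(3792 + (-33*(-4 + 5*(-7)) + 4*67²)) = √(3792 + (-33*(-4 - 35) + 4*4489)) = √(3792 + (-33*(-39) + 17956)) = √(3792 + (1287 + 17956)) = √(3792 + 19243) = √23035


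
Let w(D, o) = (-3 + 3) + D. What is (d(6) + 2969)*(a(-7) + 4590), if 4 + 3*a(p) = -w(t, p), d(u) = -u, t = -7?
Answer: 13603133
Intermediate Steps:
w(D, o) = D (w(D, o) = 0 + D = D)
a(p) = 1 (a(p) = -4/3 + (-1*(-7))/3 = -4/3 + (1/3)*7 = -4/3 + 7/3 = 1)
(d(6) + 2969)*(a(-7) + 4590) = (-1*6 + 2969)*(1 + 4590) = (-6 + 2969)*4591 = 2963*4591 = 13603133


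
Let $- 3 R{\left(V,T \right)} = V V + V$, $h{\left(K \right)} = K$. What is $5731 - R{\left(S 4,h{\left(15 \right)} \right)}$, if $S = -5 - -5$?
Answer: $5731$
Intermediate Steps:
$S = 0$ ($S = -5 + 5 = 0$)
$R{\left(V,T \right)} = - \frac{V}{3} - \frac{V^{2}}{3}$ ($R{\left(V,T \right)} = - \frac{V V + V}{3} = - \frac{V^{2} + V}{3} = - \frac{V + V^{2}}{3} = - \frac{V}{3} - \frac{V^{2}}{3}$)
$5731 - R{\left(S 4,h{\left(15 \right)} \right)} = 5731 - - \frac{0 \cdot 4 \left(1 + 0 \cdot 4\right)}{3} = 5731 - \left(- \frac{1}{3}\right) 0 \left(1 + 0\right) = 5731 - \left(- \frac{1}{3}\right) 0 \cdot 1 = 5731 - 0 = 5731 + 0 = 5731$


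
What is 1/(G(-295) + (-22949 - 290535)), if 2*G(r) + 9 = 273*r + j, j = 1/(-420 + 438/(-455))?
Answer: -383076/135515433911 ≈ -2.8268e-6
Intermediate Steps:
j = -455/191538 (j = 1/(-420 + 438*(-1/455)) = 1/(-420 - 438/455) = 1/(-191538/455) = -455/191538 ≈ -0.0023755)
G(r) = -1724297/383076 + 273*r/2 (G(r) = -9/2 + (273*r - 455/191538)/2 = -9/2 + (-455/191538 + 273*r)/2 = -9/2 + (-455/383076 + 273*r/2) = -1724297/383076 + 273*r/2)
1/(G(-295) + (-22949 - 290535)) = 1/((-1724297/383076 + (273/2)*(-295)) + (-22949 - 290535)) = 1/((-1724297/383076 - 80535/2) - 313484) = 1/(-15427237127/383076 - 313484) = 1/(-135515433911/383076) = -383076/135515433911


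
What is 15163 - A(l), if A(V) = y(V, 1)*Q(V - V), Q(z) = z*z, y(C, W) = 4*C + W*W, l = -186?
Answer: 15163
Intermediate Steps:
y(C, W) = W**2 + 4*C (y(C, W) = 4*C + W**2 = W**2 + 4*C)
Q(z) = z**2
A(V) = 0 (A(V) = (1**2 + 4*V)*(V - V)**2 = (1 + 4*V)*0**2 = (1 + 4*V)*0 = 0)
15163 - A(l) = 15163 - 1*0 = 15163 + 0 = 15163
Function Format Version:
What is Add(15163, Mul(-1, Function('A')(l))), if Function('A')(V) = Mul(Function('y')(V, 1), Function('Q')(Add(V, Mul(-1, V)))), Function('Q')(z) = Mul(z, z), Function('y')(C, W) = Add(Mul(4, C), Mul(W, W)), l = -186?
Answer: 15163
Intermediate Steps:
Function('y')(C, W) = Add(Pow(W, 2), Mul(4, C)) (Function('y')(C, W) = Add(Mul(4, C), Pow(W, 2)) = Add(Pow(W, 2), Mul(4, C)))
Function('Q')(z) = Pow(z, 2)
Function('A')(V) = 0 (Function('A')(V) = Mul(Add(Pow(1, 2), Mul(4, V)), Pow(Add(V, Mul(-1, V)), 2)) = Mul(Add(1, Mul(4, V)), Pow(0, 2)) = Mul(Add(1, Mul(4, V)), 0) = 0)
Add(15163, Mul(-1, Function('A')(l))) = Add(15163, Mul(-1, 0)) = Add(15163, 0) = 15163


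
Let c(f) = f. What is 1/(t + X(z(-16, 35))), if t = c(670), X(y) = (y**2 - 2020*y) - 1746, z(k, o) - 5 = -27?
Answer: 1/43848 ≈ 2.2806e-5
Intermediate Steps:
z(k, o) = -22 (z(k, o) = 5 - 27 = -22)
X(y) = -1746 + y**2 - 2020*y
t = 670
1/(t + X(z(-16, 35))) = 1/(670 + (-1746 + (-22)**2 - 2020*(-22))) = 1/(670 + (-1746 + 484 + 44440)) = 1/(670 + 43178) = 1/43848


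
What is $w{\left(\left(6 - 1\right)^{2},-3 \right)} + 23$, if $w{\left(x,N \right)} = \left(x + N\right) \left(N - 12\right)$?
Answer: $-307$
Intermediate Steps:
$w{\left(x,N \right)} = \left(-12 + N\right) \left(N + x\right)$ ($w{\left(x,N \right)} = \left(N + x\right) \left(-12 + N\right) = \left(-12 + N\right) \left(N + x\right)$)
$w{\left(\left(6 - 1\right)^{2},-3 \right)} + 23 = \left(\left(-3\right)^{2} - -36 - 12 \left(6 - 1\right)^{2} - 3 \left(6 - 1\right)^{2}\right) + 23 = \left(9 + 36 - 12 \cdot 5^{2} - 3 \cdot 5^{2}\right) + 23 = \left(9 + 36 - 300 - 75\right) + 23 = -330 + 23 = -307$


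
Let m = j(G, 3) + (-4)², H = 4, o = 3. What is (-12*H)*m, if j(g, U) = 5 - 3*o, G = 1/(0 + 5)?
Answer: -576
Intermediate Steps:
G = ⅕ (G = 1/5 = ⅕ ≈ 0.20000)
j(g, U) = -4 (j(g, U) = 5 - 3*3 = 5 - 9 = -4)
m = 12 (m = -4 + (-4)² = -4 + 16 = 12)
(-12*H)*m = -12*4*12 = -48*12 = -576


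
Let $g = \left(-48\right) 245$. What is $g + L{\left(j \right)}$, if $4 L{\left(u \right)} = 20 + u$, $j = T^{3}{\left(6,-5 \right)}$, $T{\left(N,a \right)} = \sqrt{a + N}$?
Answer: $- \frac{47019}{4} \approx -11755.0$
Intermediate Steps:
$T{\left(N,a \right)} = \sqrt{N + a}$
$j = 1$ ($j = \left(\sqrt{6 - 5}\right)^{3} = \left(\sqrt{1}\right)^{3} = 1^{3} = 1$)
$L{\left(u \right)} = 5 + \frac{u}{4}$ ($L{\left(u \right)} = \frac{20 + u}{4} = 5 + \frac{u}{4}$)
$g = -11760$
$g + L{\left(j \right)} = -11760 + \left(5 + \frac{1}{4} \cdot 1\right) = -11760 + \left(5 + \frac{1}{4}\right) = -11760 + \frac{21}{4} = - \frac{47019}{4}$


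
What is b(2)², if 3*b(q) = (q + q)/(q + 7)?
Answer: 16/729 ≈ 0.021948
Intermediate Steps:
b(q) = 2*q/(3*(7 + q)) (b(q) = ((q + q)/(q + 7))/3 = ((2*q)/(7 + q))/3 = (2*q/(7 + q))/3 = 2*q/(3*(7 + q)))
b(2)² = ((⅔)*2/(7 + 2))² = ((⅔)*2/9)² = ((⅔)*2*(⅑))² = (4/27)² = 16/729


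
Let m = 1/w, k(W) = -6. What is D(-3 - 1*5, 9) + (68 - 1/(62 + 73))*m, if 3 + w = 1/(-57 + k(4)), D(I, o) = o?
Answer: -38603/2850 ≈ -13.545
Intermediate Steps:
w = -190/63 (w = -3 + 1/(-57 - 6) = -3 + 1/(-63) = -3 - 1/63 = -190/63 ≈ -3.0159)
m = -63/190 (m = 1/(-190/63) = -63/190 ≈ -0.33158)
D(-3 - 1*5, 9) + (68 - 1/(62 + 73))*m = 9 + (68 - 1/(62 + 73))*(-63/190) = 9 + (68 - 1/135)*(-63/190) = 9 + (9179/135)*(-63/190) = 9 - 64253/2850 = -38603/2850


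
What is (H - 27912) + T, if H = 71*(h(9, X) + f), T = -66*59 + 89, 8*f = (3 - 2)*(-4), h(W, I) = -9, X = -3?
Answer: -64783/2 ≈ -32392.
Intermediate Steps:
f = -½ (f = ((3 - 2)*(-4))/8 = (1*(-4))/8 = (⅛)*(-4) = -½ ≈ -0.50000)
T = -3805 (T = -3894 + 89 = -3805)
H = -1349/2 (H = 71*(-9 - ½) = 71*(-19/2) = -1349/2 ≈ -674.50)
(H - 27912) + T = (-1349/2 - 27912) - 3805 = -57173/2 - 3805 = -64783/2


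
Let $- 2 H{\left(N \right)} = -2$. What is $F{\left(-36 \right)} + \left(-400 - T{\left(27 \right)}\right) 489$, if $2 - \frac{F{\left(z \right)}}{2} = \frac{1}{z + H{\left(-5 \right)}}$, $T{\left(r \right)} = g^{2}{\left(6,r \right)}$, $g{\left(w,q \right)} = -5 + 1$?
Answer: $- \frac{7119698}{35} \approx -2.0342 \cdot 10^{5}$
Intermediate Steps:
$g{\left(w,q \right)} = -4$
$H{\left(N \right)} = 1$ ($H{\left(N \right)} = \left(- \frac{1}{2}\right) \left(-2\right) = 1$)
$T{\left(r \right)} = 16$ ($T{\left(r \right)} = \left(-4\right)^{2} = 16$)
$F{\left(z \right)} = 4 - \frac{2}{1 + z}$ ($F{\left(z \right)} = 4 - \frac{2}{z + 1} = 4 - \frac{2}{1 + z}$)
$F{\left(-36 \right)} + \left(-400 - T{\left(27 \right)}\right) 489 = \frac{2 \left(1 + 2 \left(-36\right)\right)}{1 - 36} + \left(-400 - 16\right) 489 = \frac{2 \left(1 - 72\right)}{-35} + \left(-400 - 16\right) 489 = 2 \left(- \frac{1}{35}\right) \left(-71\right) - 203424 = \frac{142}{35} - 203424 = - \frac{7119698}{35}$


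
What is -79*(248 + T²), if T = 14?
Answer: -35076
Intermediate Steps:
-79*(248 + T²) = -79*(248 + 14²) = -79*(248 + 196) = -79*444 = -35076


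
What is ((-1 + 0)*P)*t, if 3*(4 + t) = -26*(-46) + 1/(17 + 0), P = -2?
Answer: 40258/51 ≈ 789.37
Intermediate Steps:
t = 20129/51 (t = -4 + (-26*(-46) + 1/(17 + 0))/3 = -4 + (1196 + 1/17)/3 = -4 + (⅓)*(20333/17) = -4 + 20333/51 = 20129/51 ≈ 394.69)
((-1 + 0)*P)*t = ((-1 + 0)*(-2))*(20129/51) = -1*(-2)*(20129/51) = 2*(20129/51) = 40258/51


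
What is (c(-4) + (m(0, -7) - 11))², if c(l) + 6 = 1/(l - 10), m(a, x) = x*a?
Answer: 57121/196 ≈ 291.43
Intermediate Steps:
m(a, x) = a*x
c(l) = -6 + 1/(-10 + l) (c(l) = -6 + 1/(l - 10) = -6 + 1/(-10 + l))
(c(-4) + (m(0, -7) - 11))² = ((61 - 6*(-4))/(-10 - 4) + (0*(-7) - 11))² = ((61 + 24)/(-14) + (0 - 11))² = (-1/14*85 - 11)² = (-85/14 - 11)² = (-239/14)² = 57121/196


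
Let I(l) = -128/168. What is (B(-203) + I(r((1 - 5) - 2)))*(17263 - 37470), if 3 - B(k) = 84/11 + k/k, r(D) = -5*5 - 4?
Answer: 2715086/21 ≈ 1.2929e+5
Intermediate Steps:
r(D) = -29 (r(D) = -25 - 4 = -29)
B(k) = -62/11 (B(k) = 3 - (84/11 + k/k) = 3 - (84*(1/11) + 1) = 3 - (84/11 + 1) = 3 - 1*95/11 = 3 - 95/11 = -62/11)
I(l) = -16/21 (I(l) = -128*1/168 = -16/21)
(B(-203) + I(r((1 - 5) - 2)))*(17263 - 37470) = (-62/11 - 16/21)*(17263 - 37470) = -1478/231*(-20207) = 2715086/21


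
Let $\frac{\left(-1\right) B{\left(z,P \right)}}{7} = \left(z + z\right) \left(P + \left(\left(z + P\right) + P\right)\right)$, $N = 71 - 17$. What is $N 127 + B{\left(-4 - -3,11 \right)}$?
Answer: $7306$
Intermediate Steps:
$N = 54$ ($N = 71 - 17 = 54$)
$B{\left(z,P \right)} = - 14 z \left(z + 3 P\right)$ ($B{\left(z,P \right)} = - 7 \left(z + z\right) \left(P + \left(\left(z + P\right) + P\right)\right) = - 7 \cdot 2 z \left(P + \left(\left(P + z\right) + P\right)\right) = - 7 \cdot 2 z \left(P + \left(z + 2 P\right)\right) = - 7 \cdot 2 z \left(z + 3 P\right) = - 14 z \left(z + 3 P\right)$)
$N 127 + B{\left(-4 - -3,11 \right)} = 54 \cdot 127 - 14 \left(-4 - -3\right) \left(\left(-4 - -3\right) + 3 \cdot 11\right) = 6858 - 14 \left(-4 + 3\right) \left(\left(-4 + 3\right) + 33\right) = 6858 - - 14 \left(-1 + 33\right) = 6858 - \left(-14\right) 32 = 6858 + 448 = 7306$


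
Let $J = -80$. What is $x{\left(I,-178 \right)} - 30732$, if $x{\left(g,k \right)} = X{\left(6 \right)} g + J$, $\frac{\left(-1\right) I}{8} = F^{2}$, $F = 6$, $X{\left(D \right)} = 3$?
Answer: $-31676$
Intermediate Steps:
$I = -288$ ($I = - 8 \cdot 6^{2} = \left(-8\right) 36 = -288$)
$x{\left(g,k \right)} = -80 + 3 g$ ($x{\left(g,k \right)} = 3 g - 80 = -80 + 3 g$)
$x{\left(I,-178 \right)} - 30732 = \left(-80 + 3 \left(-288\right)\right) - 30732 = \left(-80 - 864\right) - 30732 = -944 - 30732 = -31676$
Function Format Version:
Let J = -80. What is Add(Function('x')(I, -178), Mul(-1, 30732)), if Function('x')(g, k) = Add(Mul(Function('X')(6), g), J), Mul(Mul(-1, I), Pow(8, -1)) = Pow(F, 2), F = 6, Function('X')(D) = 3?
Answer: -31676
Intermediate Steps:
I = -288 (I = Mul(-8, Pow(6, 2)) = Mul(-8, 36) = -288)
Function('x')(g, k) = Add(-80, Mul(3, g)) (Function('x')(g, k) = Add(Mul(3, g), -80) = Add(-80, Mul(3, g)))
Add(Function('x')(I, -178), Mul(-1, 30732)) = Add(Add(-80, Mul(3, -288)), Mul(-1, 30732)) = Add(Add(-80, -864), -30732) = Add(-944, -30732) = -31676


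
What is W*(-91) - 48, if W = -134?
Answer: 12146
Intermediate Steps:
W*(-91) - 48 = -134*(-91) - 48 = 12194 - 48 = 12146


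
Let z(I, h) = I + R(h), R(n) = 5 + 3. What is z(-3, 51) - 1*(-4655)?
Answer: 4660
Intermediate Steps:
R(n) = 8
z(I, h) = 8 + I (z(I, h) = I + 8 = 8 + I)
z(-3, 51) - 1*(-4655) = (8 - 3) - 1*(-4655) = 5 + 4655 = 4660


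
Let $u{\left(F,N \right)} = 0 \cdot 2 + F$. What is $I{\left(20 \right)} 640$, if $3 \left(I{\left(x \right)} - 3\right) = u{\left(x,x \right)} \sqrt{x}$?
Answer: $1920 + \frac{25600 \sqrt{5}}{3} \approx 21001.0$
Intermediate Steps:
$u{\left(F,N \right)} = F$ ($u{\left(F,N \right)} = 0 + F = F$)
$I{\left(x \right)} = 3 + \frac{x^{\frac{3}{2}}}{3}$ ($I{\left(x \right)} = 3 + \frac{x \sqrt{x}}{3} = 3 + \frac{x^{\frac{3}{2}}}{3}$)
$I{\left(20 \right)} 640 = \left(3 + \frac{20^{\frac{3}{2}}}{3}\right) 640 = \left(3 + \frac{40 \sqrt{5}}{3}\right) 640 = 1920 + \frac{25600 \sqrt{5}}{3}$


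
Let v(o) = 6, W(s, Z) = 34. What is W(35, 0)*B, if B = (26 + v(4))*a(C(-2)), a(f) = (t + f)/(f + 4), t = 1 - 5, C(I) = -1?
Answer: -5440/3 ≈ -1813.3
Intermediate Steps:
t = -4
a(f) = (-4 + f)/(4 + f) (a(f) = (-4 + f)/(f + 4) = (-4 + f)/(4 + f))
B = -160/3 (B = (26 + 6)*((-4 - 1)/(4 - 1)) = 32*(-5/3) = -160/3 ≈ -53.333)
W(35, 0)*B = 34*(-160/3) = -5440/3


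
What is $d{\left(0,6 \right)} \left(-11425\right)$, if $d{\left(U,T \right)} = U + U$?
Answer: $0$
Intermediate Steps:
$d{\left(U,T \right)} = 2 U$
$d{\left(0,6 \right)} \left(-11425\right) = 2 \cdot 0 \left(-11425\right) = 0 \left(-11425\right) = 0$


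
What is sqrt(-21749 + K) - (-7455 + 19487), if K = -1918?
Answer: -12032 + 7*I*sqrt(483) ≈ -12032.0 + 153.84*I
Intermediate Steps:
sqrt(-21749 + K) - (-7455 + 19487) = sqrt(-21749 - 1918) - (-7455 + 19487) = sqrt(-23667) - 1*12032 = 7*I*sqrt(483) - 12032 = -12032 + 7*I*sqrt(483)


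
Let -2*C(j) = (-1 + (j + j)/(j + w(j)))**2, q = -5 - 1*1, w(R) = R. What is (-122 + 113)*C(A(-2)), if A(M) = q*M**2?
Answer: 0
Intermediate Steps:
q = -6 (q = -5 - 1 = -6)
A(M) = -6*M**2
C(j) = 0 (C(j) = -(-1 + (j + j)/(j + j))**2/2 = -(-1 + (2*j)/((2*j)))**2/2 = -(-1 + (2*j)*(1/(2*j)))**2/2 = -(-1 + 1)**2/2 = -1/2*0**2 = -1/2*0 = 0)
(-122 + 113)*C(A(-2)) = (-122 + 113)*0 = -9*0 = 0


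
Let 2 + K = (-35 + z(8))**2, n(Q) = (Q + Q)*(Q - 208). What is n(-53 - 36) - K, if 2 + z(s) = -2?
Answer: 51347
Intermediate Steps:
n(Q) = 2*Q*(-208 + Q) (n(Q) = (2*Q)*(-208 + Q) = 2*Q*(-208 + Q))
z(s) = -4 (z(s) = -2 - 2 = -4)
K = 1519 (K = -2 + (-35 - 4)**2 = -2 + (-39)**2 = -2 + 1521 = 1519)
n(-53 - 36) - K = 2*(-53 - 36)*(-208 + (-53 - 36)) - 1*1519 = 2*(-89)*(-208 - 89) - 1519 = 2*(-89)*(-297) - 1519 = 52866 - 1519 = 51347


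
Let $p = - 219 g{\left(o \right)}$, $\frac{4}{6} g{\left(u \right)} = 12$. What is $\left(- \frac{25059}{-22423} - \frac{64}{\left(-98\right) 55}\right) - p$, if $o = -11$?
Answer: $\frac{238283252411}{60429985} \approx 3943.1$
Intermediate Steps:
$g{\left(u \right)} = 18$ ($g{\left(u \right)} = \frac{3}{2} \cdot 12 = 18$)
$p = -3942$ ($p = \left(-219\right) 18 = -3942$)
$\left(- \frac{25059}{-22423} - \frac{64}{\left(-98\right) 55}\right) - p = \left(- \frac{25059}{-22423} - \frac{64}{\left(-98\right) 55}\right) - -3942 = \left(\left(-25059\right) \left(- \frac{1}{22423}\right) - \frac{64}{-5390}\right) + 3942 = \left(\frac{25059}{22423} - - \frac{32}{2695}\right) + 3942 = \left(\frac{25059}{22423} + \frac{32}{2695}\right) + 3942 = \frac{68251541}{60429985} + 3942 = \frac{238283252411}{60429985}$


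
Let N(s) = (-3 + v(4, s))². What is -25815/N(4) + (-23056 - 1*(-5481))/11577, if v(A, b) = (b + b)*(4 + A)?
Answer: -364256830/43078017 ≈ -8.4557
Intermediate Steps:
v(A, b) = 2*b*(4 + A) (v(A, b) = (2*b)*(4 + A) = 2*b*(4 + A))
N(s) = (-3 + 16*s)² (N(s) = (-3 + 2*s*(4 + 4))² = (-3 + 2*s*8)² = (-3 + 16*s)²)
-25815/N(4) + (-23056 - 1*(-5481))/11577 = -25815/(-3 + 16*4)² + (-23056 - 1*(-5481))/11577 = -25815/(-3 + 64)² + (-23056 + 5481)*(1/11577) = -25815/(61²) - 17575*1/11577 = -25815/3721 - 17575/11577 = -364256830/43078017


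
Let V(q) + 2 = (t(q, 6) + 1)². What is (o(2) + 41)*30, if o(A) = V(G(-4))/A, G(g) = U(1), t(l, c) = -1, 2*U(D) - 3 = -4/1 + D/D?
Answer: 1200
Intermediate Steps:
U(D) = 0 (U(D) = 3/2 + (-4/1 + D/D)/2 = 3/2 + (-4*1 + 1)/2 = 3/2 + (-4 + 1)/2 = 3/2 + (½)*(-3) = 3/2 - 3/2 = 0)
G(g) = 0
V(q) = -2 (V(q) = -2 + (-1 + 1)² = -2 + 0² = -2 + 0 = -2)
o(A) = -2/A
(o(2) + 41)*30 = (-2/2 + 41)*30 = (-2*½ + 41)*30 = (-1 + 41)*30 = 40*30 = 1200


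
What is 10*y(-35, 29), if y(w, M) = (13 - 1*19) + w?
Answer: -410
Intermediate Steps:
y(w, M) = -6 + w (y(w, M) = (13 - 19) + w = -6 + w)
10*y(-35, 29) = 10*(-6 - 35) = 10*(-41) = -410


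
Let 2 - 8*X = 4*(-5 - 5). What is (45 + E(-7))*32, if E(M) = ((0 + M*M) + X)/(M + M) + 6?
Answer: 1508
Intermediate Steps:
X = 21/4 (X = ¼ - (-5 - 5)/2 = ¼ - (-10)/2 = ¼ - ⅛*(-40) = ¼ + 5 = 21/4 ≈ 5.2500)
E(M) = 6 + (21/4 + M²)/(2*M) (E(M) = ((0 + M*M) + 21/4)/(M + M) + 6 = ((0 + M²) + 21/4)/((2*M)) + 6 = (M² + 21/4)*(1/(2*M)) + 6 = (21/4 + M²)*(1/(2*M)) + 6 = (21/4 + M²)/(2*M) + 6 = 6 + (21/4 + M²)/(2*M))
(45 + E(-7))*32 = (45 + (6 + (½)*(-7) + (21/8)/(-7)))*32 = (45 + (6 - 7/2 + (21/8)*(-⅐)))*32 = (45 + (6 - 7/2 - 3/8))*32 = (45 + 17/8)*32 = (377/8)*32 = 1508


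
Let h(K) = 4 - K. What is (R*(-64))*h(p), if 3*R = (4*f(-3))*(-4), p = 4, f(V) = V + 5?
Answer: 0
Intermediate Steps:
f(V) = 5 + V
R = -32/3 (R = ((4*(5 - 3))*(-4))/3 = ((4*2)*(-4))/3 = (8*(-4))/3 = (1/3)*(-32) = -32/3 ≈ -10.667)
(R*(-64))*h(p) = (-32/3*(-64))*(4 - 1*4) = 2048*(4 - 4)/3 = (2048/3)*0 = 0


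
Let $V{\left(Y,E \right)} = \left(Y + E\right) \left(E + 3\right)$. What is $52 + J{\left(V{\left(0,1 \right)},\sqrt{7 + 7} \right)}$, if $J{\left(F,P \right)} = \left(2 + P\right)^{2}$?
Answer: $70 + 4 \sqrt{14} \approx 84.967$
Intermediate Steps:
$V{\left(Y,E \right)} = \left(3 + E\right) \left(E + Y\right)$ ($V{\left(Y,E \right)} = \left(E + Y\right) \left(3 + E\right) = \left(3 + E\right) \left(E + Y\right)$)
$52 + J{\left(V{\left(0,1 \right)},\sqrt{7 + 7} \right)} = 52 + \left(2 + \sqrt{7 + 7}\right)^{2} = 52 + \left(2 + \sqrt{14}\right)^{2}$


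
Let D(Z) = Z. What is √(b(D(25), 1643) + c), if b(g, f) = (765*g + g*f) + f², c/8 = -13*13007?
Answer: √1406921 ≈ 1186.1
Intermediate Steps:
c = -1352728 (c = 8*(-13*13007) = 8*(-169091) = -1352728)
b(g, f) = f² + 765*g + f*g (b(g, f) = (765*g + f*g) + f² = f² + 765*g + f*g)
√(b(D(25), 1643) + c) = √((1643² + 765*25 + 1643*25) - 1352728) = √((2699449 + 19125 + 41075) - 1352728) = √(2759649 - 1352728) = √1406921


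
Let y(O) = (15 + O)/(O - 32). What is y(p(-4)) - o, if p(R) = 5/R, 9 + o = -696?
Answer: 93710/133 ≈ 704.59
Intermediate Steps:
o = -705 (o = -9 - 696 = -705)
y(O) = (15 + O)/(-32 + O)
y(p(-4)) - o = (15 + 5/(-4))/(-32 + 5/(-4)) - 1*(-705) = (15 + 5*(-¼))/(-32 + 5*(-¼)) + 705 = (15 - 5/4)/(-32 - 5/4) + 705 = (55/4)/(-133/4) + 705 = -4/133*55/4 + 705 = -55/133 + 705 = 93710/133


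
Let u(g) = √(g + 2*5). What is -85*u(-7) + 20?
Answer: 20 - 85*√3 ≈ -127.22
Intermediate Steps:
u(g) = √(10 + g) (u(g) = √(g + 10) = √(10 + g))
-85*u(-7) + 20 = -85*√(10 - 7) + 20 = -85*√3 + 20 = 20 - 85*√3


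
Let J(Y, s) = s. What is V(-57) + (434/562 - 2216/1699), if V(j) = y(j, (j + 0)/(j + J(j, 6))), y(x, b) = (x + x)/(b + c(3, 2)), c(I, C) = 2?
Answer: -938700711/25303207 ≈ -37.098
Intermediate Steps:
y(x, b) = 2*x/(2 + b) (y(x, b) = (x + x)/(b + 2) = (2*x)/(2 + b) = 2*x/(2 + b))
V(j) = 2*j/(2 + j/(6 + j)) (V(j) = 2*j/(2 + (j + 0)/(j + 6)) = 2*j/(2 + j/(6 + j)))
V(-57) + (434/562 - 2216/1699) = (2/3)*(-57)*(6 - 57)/(4 - 57) + (434/562 - 2216/1699) = (2/3)*(-57)*(-51)/(-53) + (434*(1/562) - 2216*1/1699) = (2/3)*(-57)*(-1/53)*(-51) + (217/281 - 2216/1699) = -1938/53 - 254013/477419 = -938700711/25303207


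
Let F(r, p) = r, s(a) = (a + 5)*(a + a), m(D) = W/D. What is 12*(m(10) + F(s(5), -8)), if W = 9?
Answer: 6054/5 ≈ 1210.8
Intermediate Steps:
m(D) = 9/D
s(a) = 2*a*(5 + a) (s(a) = (5 + a)*(2*a) = 2*a*(5 + a))
12*(m(10) + F(s(5), -8)) = 12*(9/10 + 2*5*(5 + 5)) = 12*(9*(⅒) + 2*5*10) = 12*(9/10 + 100) = 12*(1009/10) = 6054/5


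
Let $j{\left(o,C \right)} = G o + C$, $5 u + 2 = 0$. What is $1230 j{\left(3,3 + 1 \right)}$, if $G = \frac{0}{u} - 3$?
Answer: $-6150$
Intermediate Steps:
$u = - \frac{2}{5}$ ($u = - \frac{2}{5} + \frac{1}{5} \cdot 0 = - \frac{2}{5} + 0 = - \frac{2}{5} \approx -0.4$)
$G = -3$ ($G = \frac{0}{- \frac{2}{5}} - 3 = 0 \left(- \frac{5}{2}\right) - 3 = 0 - 3 = -3$)
$j{\left(o,C \right)} = C - 3 o$ ($j{\left(o,C \right)} = - 3 o + C = C - 3 o$)
$1230 j{\left(3,3 + 1 \right)} = 1230 \left(\left(3 + 1\right) - 9\right) = 1230 \left(4 - 9\right) = 1230 \left(-5\right) = -6150$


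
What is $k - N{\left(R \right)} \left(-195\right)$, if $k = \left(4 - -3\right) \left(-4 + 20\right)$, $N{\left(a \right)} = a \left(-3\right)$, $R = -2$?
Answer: $1282$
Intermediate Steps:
$N{\left(a \right)} = - 3 a$
$k = 112$ ($k = \left(4 + 3\right) 16 = 7 \cdot 16 = 112$)
$k - N{\left(R \right)} \left(-195\right) = 112 - \left(-3\right) \left(-2\right) \left(-195\right) = 112 - 6 \left(-195\right) = 112 - -1170 = 112 + 1170 = 1282$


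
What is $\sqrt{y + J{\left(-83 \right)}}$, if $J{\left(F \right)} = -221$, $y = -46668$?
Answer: $i \sqrt{46889} \approx 216.54 i$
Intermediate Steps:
$\sqrt{y + J{\left(-83 \right)}} = \sqrt{-46668 - 221} = \sqrt{-46889} = i \sqrt{46889}$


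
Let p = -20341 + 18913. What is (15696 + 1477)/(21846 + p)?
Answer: 17173/20418 ≈ 0.84107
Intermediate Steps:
p = -1428
(15696 + 1477)/(21846 + p) = (15696 + 1477)/(21846 - 1428) = 17173/20418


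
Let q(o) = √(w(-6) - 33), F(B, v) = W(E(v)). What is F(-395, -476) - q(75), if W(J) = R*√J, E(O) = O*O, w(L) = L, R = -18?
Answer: -8568 - I*√39 ≈ -8568.0 - 6.245*I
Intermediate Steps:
E(O) = O²
W(J) = -18*√J
F(B, v) = -18*√(v²)
q(o) = I*√39 (q(o) = √(-6 - 33) = √(-39) = I*√39)
F(-395, -476) - q(75) = -18*√((-476)²) - I*√39 = -18*√226576 - I*√39 = -18*476 - I*√39 = -8568 - I*√39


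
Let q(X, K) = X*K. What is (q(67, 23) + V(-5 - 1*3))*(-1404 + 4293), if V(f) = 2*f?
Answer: 4405725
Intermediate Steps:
q(X, K) = K*X
(q(67, 23) + V(-5 - 1*3))*(-1404 + 4293) = (23*67 + 2*(-5 - 1*3))*(-1404 + 4293) = (1541 + 2*(-5 - 3))*2889 = (1541 + 2*(-8))*2889 = (1541 - 16)*2889 = 1525*2889 = 4405725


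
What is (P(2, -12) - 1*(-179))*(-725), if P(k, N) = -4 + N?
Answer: -118175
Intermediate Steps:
(P(2, -12) - 1*(-179))*(-725) = ((-4 - 12) - 1*(-179))*(-725) = (-16 + 179)*(-725) = 163*(-725) = -118175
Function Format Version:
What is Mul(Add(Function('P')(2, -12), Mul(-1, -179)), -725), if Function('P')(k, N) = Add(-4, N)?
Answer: -118175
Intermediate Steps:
Mul(Add(Function('P')(2, -12), Mul(-1, -179)), -725) = Mul(Add(Add(-4, -12), Mul(-1, -179)), -725) = Mul(Add(-16, 179), -725) = Mul(163, -725) = -118175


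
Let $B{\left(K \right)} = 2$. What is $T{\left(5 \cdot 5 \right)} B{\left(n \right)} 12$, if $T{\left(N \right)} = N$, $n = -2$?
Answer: $600$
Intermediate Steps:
$T{\left(5 \cdot 5 \right)} B{\left(n \right)} 12 = 5 \cdot 5 \cdot 2 \cdot 12 = 25 \cdot 2 \cdot 12 = 50 \cdot 12 = 600$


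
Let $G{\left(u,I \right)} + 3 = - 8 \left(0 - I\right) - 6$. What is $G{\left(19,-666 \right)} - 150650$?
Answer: $-155987$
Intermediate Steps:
$G{\left(u,I \right)} = -9 + 8 I$ ($G{\left(u,I \right)} = -3 - \left(6 + 8 \left(0 - I\right)\right) = -3 - \left(6 + 8 \left(- I\right)\right) = -3 + \left(8 I - 6\right) = -3 + \left(-6 + 8 I\right) = -9 + 8 I$)
$G{\left(19,-666 \right)} - 150650 = \left(-9 + 8 \left(-666\right)\right) - 150650 = \left(-9 - 5328\right) - 150650 = -5337 - 150650 = -155987$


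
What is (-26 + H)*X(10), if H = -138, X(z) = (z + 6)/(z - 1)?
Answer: -2624/9 ≈ -291.56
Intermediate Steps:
X(z) = (6 + z)/(-1 + z)
(-26 + H)*X(10) = (-26 - 138)*((6 + 10)/(-1 + 10)) = -164*16/9 = -2624/9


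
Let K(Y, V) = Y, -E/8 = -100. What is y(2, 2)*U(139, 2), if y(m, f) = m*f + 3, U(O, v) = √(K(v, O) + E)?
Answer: 7*√802 ≈ 198.24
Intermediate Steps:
E = 800 (E = -8*(-100) = 800)
U(O, v) = √(800 + v) (U(O, v) = √(v + 800) = √(800 + v))
y(m, f) = 3 + f*m (y(m, f) = f*m + 3 = 3 + f*m)
y(2, 2)*U(139, 2) = (3 + 2*2)*√(800 + 2) = (3 + 4)*√802 = 7*√802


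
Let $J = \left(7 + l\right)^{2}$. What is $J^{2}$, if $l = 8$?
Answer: $50625$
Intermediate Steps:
$J = 225$ ($J = \left(7 + 8\right)^{2} = 15^{2} = 225$)
$J^{2} = 225^{2} = 50625$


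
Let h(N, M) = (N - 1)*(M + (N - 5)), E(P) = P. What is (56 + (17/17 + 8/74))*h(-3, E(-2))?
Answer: 84520/37 ≈ 2284.3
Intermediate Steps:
h(N, M) = (-1 + N)*(-5 + M + N) (h(N, M) = (-1 + N)*(M + (-5 + N)) = (-1 + N)*(-5 + M + N))
(56 + (17/17 + 8/74))*h(-3, E(-2)) = (56 + (17/17 + 8/74))*(5 + (-3)² - 1*(-2) - 6*(-3) - 2*(-3)) = (56 + (17*(1/17) + 8*(1/74)))*(5 + 9 + 2 + 18 + 6) = (56 + (1 + 4/37))*40 = (56 + 41/37)*40 = (2113/37)*40 = 84520/37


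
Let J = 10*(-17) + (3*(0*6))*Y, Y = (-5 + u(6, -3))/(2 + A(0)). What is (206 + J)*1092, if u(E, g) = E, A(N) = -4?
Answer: 39312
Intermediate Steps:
Y = -½ (Y = (-5 + 6)/(2 - 4) = 1/(-2) = 1*(-½) = -½ ≈ -0.50000)
J = -170 (J = 10*(-17) + (3*(0*6))*(-½) = -170 + (3*0)*(-½) = -170 + 0*(-½) = -170 + 0 = -170)
(206 + J)*1092 = (206 - 170)*1092 = 36*1092 = 39312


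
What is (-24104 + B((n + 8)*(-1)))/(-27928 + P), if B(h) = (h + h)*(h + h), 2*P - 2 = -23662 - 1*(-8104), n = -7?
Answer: 12050/17853 ≈ 0.67496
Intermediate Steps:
P = -7778 (P = 1 + (-23662 - 1*(-8104))/2 = 1 + (-23662 + 8104)/2 = 1 + (1/2)*(-15558) = 1 - 7779 = -7778)
B(h) = 4*h**2 (B(h) = (2*h)*(2*h) = 4*h**2)
(-24104 + B((n + 8)*(-1)))/(-27928 + P) = (-24104 + 4*((-7 + 8)*(-1))**2)/(-27928 - 7778) = (-24104 + 4*(1*(-1))**2)/(-35706) = (-24104 + 4*(-1)**2)*(-1/35706) = (-24104 + 4*1)*(-1/35706) = (-24104 + 4)*(-1/35706) = -24100*(-1/35706) = 12050/17853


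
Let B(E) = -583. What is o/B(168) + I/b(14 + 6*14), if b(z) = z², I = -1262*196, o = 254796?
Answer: -13220750/28567 ≈ -462.80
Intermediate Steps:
I = -247352
o/B(168) + I/b(14 + 6*14) = 254796/(-583) - 247352/(14 + 6*14)² = 254796*(-1/583) - 247352/(14 + 84)² = -254796/583 - 247352/(98²) = -254796/583 - 247352/9604 = -254796/583 - 247352*1/9604 = -254796/583 - 1262/49 = -13220750/28567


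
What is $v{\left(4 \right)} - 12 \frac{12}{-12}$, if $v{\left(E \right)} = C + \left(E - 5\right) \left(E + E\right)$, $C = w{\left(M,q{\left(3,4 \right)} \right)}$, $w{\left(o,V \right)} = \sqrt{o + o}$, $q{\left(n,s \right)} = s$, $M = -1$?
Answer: $4 + i \sqrt{2} \approx 4.0 + 1.4142 i$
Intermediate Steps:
$w{\left(o,V \right)} = \sqrt{2} \sqrt{o}$ ($w{\left(o,V \right)} = \sqrt{2 o} = \sqrt{2} \sqrt{o}$)
$C = i \sqrt{2}$ ($C = \sqrt{2} \sqrt{-1} = \sqrt{2} i = i \sqrt{2} \approx 1.4142 i$)
$v{\left(E \right)} = i \sqrt{2} + 2 E \left(-5 + E\right)$ ($v{\left(E \right)} = i \sqrt{2} + \left(E - 5\right) \left(E + E\right) = i \sqrt{2} + \left(-5 + E\right) 2 E = i \sqrt{2} + 2 E \left(-5 + E\right)$)
$v{\left(4 \right)} - 12 \frac{12}{-12} = \left(\left(-10\right) 4 + 2 \cdot 4^{2} + i \sqrt{2}\right) - 12 \frac{12}{-12} = \left(-40 + 2 \cdot 16 + i \sqrt{2}\right) - 12 \cdot 12 \left(- \frac{1}{12}\right) = \left(-40 + 32 + i \sqrt{2}\right) - -12 = \left(-8 + i \sqrt{2}\right) + 12 = 4 + i \sqrt{2}$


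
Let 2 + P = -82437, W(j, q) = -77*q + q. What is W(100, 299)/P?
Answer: 22724/82439 ≈ 0.27565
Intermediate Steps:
W(j, q) = -76*q
P = -82439 (P = -2 - 82437 = -82439)
W(100, 299)/P = -76*299/(-82439) = -22724*(-1/82439) = 22724/82439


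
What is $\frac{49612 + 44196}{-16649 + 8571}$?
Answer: $- \frac{46904}{4039} \approx -11.613$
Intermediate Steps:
$\frac{49612 + 44196}{-16649 + 8571} = \frac{93808}{-8078} = 93808 \left(- \frac{1}{8078}\right) = - \frac{46904}{4039}$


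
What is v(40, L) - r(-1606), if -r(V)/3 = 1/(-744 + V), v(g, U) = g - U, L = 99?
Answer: -138653/2350 ≈ -59.001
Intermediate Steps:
r(V) = -3/(-744 + V)
v(40, L) - r(-1606) = (40 - 1*99) - (-3)/(-744 - 1606) = (40 - 99) - (-3)/(-2350) = -59 - (-3)*(-1)/2350 = -59 - 1*3/2350 = -59 - 3/2350 = -138653/2350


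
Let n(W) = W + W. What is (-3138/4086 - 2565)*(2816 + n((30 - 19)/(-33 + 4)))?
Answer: -47550695632/6583 ≈ -7.2233e+6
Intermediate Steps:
n(W) = 2*W
(-3138/4086 - 2565)*(2816 + n((30 - 19)/(-33 + 4))) = (-3138/4086 - 2565)*(2816 + 2*((30 - 19)/(-33 + 4))) = (-3138*1/4086 - 2565)*(2816 + 2*(11/(-29))) = (-523/681 - 2565)*(2816 + 2*(11*(-1/29))) = -1747288*(2816 + 2*(-11/29))/681 = -1747288*(2816 - 22/29)/681 = -1747288/681*81642/29 = -47550695632/6583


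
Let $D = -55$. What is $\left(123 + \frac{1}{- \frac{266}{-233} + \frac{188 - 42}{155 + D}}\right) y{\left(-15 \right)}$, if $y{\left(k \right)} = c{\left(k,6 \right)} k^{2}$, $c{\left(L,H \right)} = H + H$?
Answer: $\frac{3365691300}{10103} \approx 3.3314 \cdot 10^{5}$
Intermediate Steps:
$c{\left(L,H \right)} = 2 H$
$y{\left(k \right)} = 12 k^{2}$ ($y{\left(k \right)} = 2 \cdot 6 k^{2} = 12 k^{2}$)
$\left(123 + \frac{1}{- \frac{266}{-233} + \frac{188 - 42}{155 + D}}\right) y{\left(-15 \right)} = \left(123 + \frac{1}{- \frac{266}{-233} + \frac{188 - 42}{155 - 55}}\right) 12 \left(-15\right)^{2} = \left(123 + \frac{1}{\left(-266\right) \left(- \frac{1}{233}\right) + \frac{146}{100}}\right) 12 \cdot 225 = \left(123 + \frac{1}{\frac{266}{233} + 146 \cdot \frac{1}{100}}\right) 2700 = \left(123 + \frac{1}{\frac{266}{233} + \frac{73}{50}}\right) 2700 = \left(123 + \frac{1}{\frac{30309}{11650}}\right) 2700 = \left(123 + \frac{11650}{30309}\right) 2700 = \frac{3739657}{30309} \cdot 2700 = \frac{3365691300}{10103}$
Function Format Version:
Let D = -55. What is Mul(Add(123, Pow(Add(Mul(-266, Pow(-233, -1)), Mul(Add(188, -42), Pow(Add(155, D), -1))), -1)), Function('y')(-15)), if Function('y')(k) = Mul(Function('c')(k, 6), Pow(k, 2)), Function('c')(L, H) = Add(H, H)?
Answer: Rational(3365691300, 10103) ≈ 3.3314e+5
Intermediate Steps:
Function('c')(L, H) = Mul(2, H)
Function('y')(k) = Mul(12, Pow(k, 2)) (Function('y')(k) = Mul(Mul(2, 6), Pow(k, 2)) = Mul(12, Pow(k, 2)))
Mul(Add(123, Pow(Add(Mul(-266, Pow(-233, -1)), Mul(Add(188, -42), Pow(Add(155, D), -1))), -1)), Function('y')(-15)) = Mul(Add(123, Pow(Add(Mul(-266, Pow(-233, -1)), Mul(Add(188, -42), Pow(Add(155, -55), -1))), -1)), Mul(12, Pow(-15, 2))) = Mul(Add(123, Pow(Add(Mul(-266, Rational(-1, 233)), Mul(146, Pow(100, -1))), -1)), Mul(12, 225)) = Mul(Add(123, Pow(Add(Rational(266, 233), Mul(146, Rational(1, 100))), -1)), 2700) = Mul(Add(123, Pow(Add(Rational(266, 233), Rational(73, 50)), -1)), 2700) = Mul(Add(123, Pow(Rational(30309, 11650), -1)), 2700) = Mul(Add(123, Rational(11650, 30309)), 2700) = Mul(Rational(3739657, 30309), 2700) = Rational(3365691300, 10103)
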